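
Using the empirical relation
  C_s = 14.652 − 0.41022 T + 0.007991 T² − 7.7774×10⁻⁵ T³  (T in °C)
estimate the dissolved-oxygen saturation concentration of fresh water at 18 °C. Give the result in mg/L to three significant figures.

C_s ≈ 9.40 mg/L

C_s = 14.652 − 0.41022×18 + 0.007991×18² − 7.7774×10⁻⁵×18³ = 9.404 mg/L.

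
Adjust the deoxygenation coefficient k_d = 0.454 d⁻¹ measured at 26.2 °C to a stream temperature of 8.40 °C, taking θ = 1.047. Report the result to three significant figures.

k_d ≈ 0.200 d⁻¹

k_d(T₂) = k_d(T₁) · θ^(T₂−T₁) = 0.454 × 1.047^(8.40−26.2)
= 0.454 × 1.047^-17.8 = 0.454 × 0.4415 = 0.2004 d⁻¹.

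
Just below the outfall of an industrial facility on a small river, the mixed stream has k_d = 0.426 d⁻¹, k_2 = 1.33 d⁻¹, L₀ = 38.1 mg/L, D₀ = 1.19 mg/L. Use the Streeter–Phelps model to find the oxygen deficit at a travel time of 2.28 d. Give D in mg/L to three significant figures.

D ≈ 5.99 mg/L

k_d L₀/(k_2−k_d) = 0.426×38.1/(1.33−0.426) = 16.23/0.9040 = 17.95 mg/L.
e^(−k_d t) = e^(−0.426×2.280) = 0.3786; e^(−k_2 t) = e^(−1.33×2.280) = 0.04820.
D = 17.95 × (0.3786 − 0.04820) + 1.19 × 0.04820 = 5.932 + 0.05736 = 5.989 mg/L.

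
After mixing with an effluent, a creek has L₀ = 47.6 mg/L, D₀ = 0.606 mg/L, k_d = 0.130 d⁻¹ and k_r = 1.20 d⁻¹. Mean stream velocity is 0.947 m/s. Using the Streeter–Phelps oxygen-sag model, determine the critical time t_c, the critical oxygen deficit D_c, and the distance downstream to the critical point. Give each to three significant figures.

At the critical point dD/dt = 0, so k_d L₀ e^(−k_d t) = k_r D. Substituting D(t) from the Streeter–Phelps equation and solving for t gives
t_c = ln[(k_r/k_d)(1 − D₀(k_r−k_d)/(k_d L₀))] / (k_r−k_d).
Here k_r−k_d = 1.070 d⁻¹ and 1 − D₀(k_r−k_d)/(k_d L₀) = 1 − 0.606×1.070/(0.130×47.6) = 0.8952, so
t_c = ln(9.231 × 0.8952) / 1.070 = 2.112 / 1.070 = 1.974 d.
L(t_c) = L₀ e^(−k_d t_c) = 47.6 × 0.7737 = 36.83 mg/L, and at the critical point k_r D_c = k_d L, so D_c = (0.130/1.20) × 36.83 = 3.990 mg/L.
x_c = v t_c = 0.947 m/s × 1.974 d × 86400 s/d = 161500 m ≈ 161 km.

t_c ≈ 1.97 d; D_c ≈ 3.99 mg/L; x_c ≈ 161 km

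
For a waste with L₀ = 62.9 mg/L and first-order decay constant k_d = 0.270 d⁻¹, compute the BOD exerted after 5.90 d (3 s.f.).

y ≈ 50.1 mg/L

y_t = L₀(1 − e^(−k_d t)) = 62.9 × (1 − e^(−0.270×5.90))
= 62.9 × (1 − 0.2033) = 62.9 × 0.7967 = 50.11 mg/L.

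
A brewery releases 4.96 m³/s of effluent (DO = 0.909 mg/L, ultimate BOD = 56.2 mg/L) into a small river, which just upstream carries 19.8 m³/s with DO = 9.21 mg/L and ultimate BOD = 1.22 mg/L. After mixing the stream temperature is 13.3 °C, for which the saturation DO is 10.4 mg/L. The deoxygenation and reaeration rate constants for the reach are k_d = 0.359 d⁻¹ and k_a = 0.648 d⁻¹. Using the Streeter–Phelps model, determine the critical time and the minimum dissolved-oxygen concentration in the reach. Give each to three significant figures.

Mixed DO = (19.8×9.21 + 4.96×0.909)/(19.8+4.96) = 186.9/24.76 = 7.547 mg/L.
Mixed L₀ = (19.8×1.22 + 4.96×56.2)/(24.76) = 302.9/24.76 = 12.23 mg/L.
Initial deficit D₀ = C_s − DO₀ = 10.4 − 7.547 = 2.853 mg/L.
t_c = (1/0.2890) ln[(0.648/0.359)(1 − 2.853×0.2890/(0.359×12.23))] = 3.460 × ln(1.466) = 1.324 d.
D_c = (0.359/0.648) × 12.23 × e^(−0.359×1.324) = 0.5540 × 12.23 × 0.6217 = 4.214 mg/L.
Minimum DO = 10.4 − 4.214 = 6.186 mg/L.

t_c ≈ 1.32 d; minimum DO ≈ 6.19 mg/L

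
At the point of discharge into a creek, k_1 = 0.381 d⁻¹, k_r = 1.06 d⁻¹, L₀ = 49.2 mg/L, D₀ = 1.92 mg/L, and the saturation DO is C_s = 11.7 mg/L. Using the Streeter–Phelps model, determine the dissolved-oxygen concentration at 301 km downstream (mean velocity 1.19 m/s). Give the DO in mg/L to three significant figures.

Travel time t = x/v = 301 km / (1.19 m/s) = 301000 m / 1.19 m/s = 252900 s = 2.928 d.
k_1 L₀/(k_r−k_1) = 0.381×49.2/(1.06−0.381) = 18.75/0.6790 = 27.61 mg/L.
e^(−k_1 t) = e^(−0.381×2.928) = 0.3278; e^(−k_r t) = e^(−1.06×2.928) = 0.04490.
D = 27.61 × (0.3278 − 0.04490) + 1.92 × 0.04490 = 7.809 + 0.08622 = 7.896 mg/L.
DO = C_s − D = 11.7 − 7.896 = 3.804 mg/L.

DO ≈ 3.80 mg/L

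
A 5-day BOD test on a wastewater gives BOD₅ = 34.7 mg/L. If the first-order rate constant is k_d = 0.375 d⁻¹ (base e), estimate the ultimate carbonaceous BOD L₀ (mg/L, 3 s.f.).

L₀ ≈ 41.0 mg/L

BOD₅ = L₀(1 − e^(−5k_d)) ⇒ L₀ = BOD₅ / (1 − e^(−5×0.375))
= 34.7 / (1 − 0.1534) = 34.7 / 0.8466 = 40.99 mg/L.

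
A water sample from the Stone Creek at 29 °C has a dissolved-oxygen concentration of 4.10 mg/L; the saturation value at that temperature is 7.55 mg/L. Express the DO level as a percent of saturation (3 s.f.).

54.3 % saturation

% saturation = C/C_s × 100 = 4.10/7.55 × 100 = 54.3 %.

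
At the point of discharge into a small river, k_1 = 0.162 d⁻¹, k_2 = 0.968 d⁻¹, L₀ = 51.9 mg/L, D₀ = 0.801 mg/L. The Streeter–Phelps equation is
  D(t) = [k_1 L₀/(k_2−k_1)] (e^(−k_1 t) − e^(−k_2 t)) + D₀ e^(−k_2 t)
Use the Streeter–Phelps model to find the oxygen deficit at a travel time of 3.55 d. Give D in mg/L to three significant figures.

k_1 L₀/(k_2−k_1) = 0.162×51.9/(0.968−0.162) = 8.408/0.8060 = 10.43 mg/L.
e^(−k_1 t) = e^(−0.162×3.550) = 0.5626; e^(−k_2 t) = e^(−0.968×3.550) = 0.03218.
D = 10.43 × (0.5626 − 0.03218) + 0.801 × 0.03218 = 5.534 + 0.02578 = 5.559 mg/L.

D ≈ 5.56 mg/L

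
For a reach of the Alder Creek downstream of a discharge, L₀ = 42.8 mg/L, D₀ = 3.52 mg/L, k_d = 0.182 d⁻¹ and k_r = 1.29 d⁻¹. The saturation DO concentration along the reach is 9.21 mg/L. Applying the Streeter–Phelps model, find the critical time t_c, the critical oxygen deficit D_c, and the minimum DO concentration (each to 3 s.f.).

t_c ≈ 1.14 d; D_c ≈ 4.91 mg/L; min DO ≈ 4.30 mg/L

With k_r/k_d = 7.088 and 1 − D₀(k_r−k_d)/(k_d L₀) = 0.4993,
t_c = ln(7.088 × 0.4993) / (1.29 − 0.182) = ln(3.539) / 1.108 = 1.264/1.108 = 1.141 d.
D_c = (k_d/k_r) L₀ e^(−k_d t_c) = (0.182/1.29) × 42.8 × e^(−0.182×1.141) = 0.1411 × 42.8 × 0.8125 = 4.906 mg/L.
Minimum DO = C_s − D_c = 9.21 − 4.906 = 4.304 mg/L.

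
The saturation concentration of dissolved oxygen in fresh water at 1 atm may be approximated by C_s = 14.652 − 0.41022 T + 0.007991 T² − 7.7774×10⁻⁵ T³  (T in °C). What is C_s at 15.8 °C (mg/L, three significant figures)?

C_s = 14.652 − 0.41022×15.8 + 0.007991×15.8² − 7.7774×10⁻⁵×15.8³ = 9.859 mg/L.

C_s ≈ 9.86 mg/L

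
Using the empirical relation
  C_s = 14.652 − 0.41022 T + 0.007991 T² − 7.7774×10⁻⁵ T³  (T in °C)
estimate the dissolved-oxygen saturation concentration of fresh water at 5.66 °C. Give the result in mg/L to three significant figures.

C_s = 14.652 − 0.41022×5.66 + 0.007991×5.66² − 7.7774×10⁻⁵×5.66³ = 12.57 mg/L.

C_s ≈ 12.6 mg/L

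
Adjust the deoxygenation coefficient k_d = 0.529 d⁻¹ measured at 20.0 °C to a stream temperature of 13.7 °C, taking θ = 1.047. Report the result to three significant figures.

k_d(T₂) = k_d(T₁) · θ^(T₂−T₁) = 0.529 × 1.047^(13.7−20.0)
= 0.529 × 1.047^-6.30 = 0.529 × 0.7487 = 0.3961 d⁻¹.

k_d ≈ 0.396 d⁻¹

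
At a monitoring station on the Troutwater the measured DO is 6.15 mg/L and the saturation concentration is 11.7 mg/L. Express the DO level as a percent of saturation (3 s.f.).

% saturation = C/C_s × 100 = 6.15/11.7 × 100 = 52.6 %.

52.6 % saturation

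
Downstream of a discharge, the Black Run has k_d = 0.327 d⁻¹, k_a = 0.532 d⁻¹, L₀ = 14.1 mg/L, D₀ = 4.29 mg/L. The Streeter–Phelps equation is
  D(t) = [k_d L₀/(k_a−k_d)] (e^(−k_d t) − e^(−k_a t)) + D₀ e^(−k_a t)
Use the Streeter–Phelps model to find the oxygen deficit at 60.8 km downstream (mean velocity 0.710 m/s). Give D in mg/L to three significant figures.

D ≈ 5.52 mg/L

Travel time t = x/v = 60.8 km / (0.710 m/s) = 60800 m / 0.710 m/s = 85630 s = 0.9911 d.
k_d L₀/(k_a−k_d) = 0.327×14.1/(0.532−0.327) = 4.611/0.2050 = 22.49 mg/L.
e^(−k_d t) = e^(−0.327×0.9911) = 0.7232; e^(−k_a t) = e^(−0.532×0.9911) = 0.5902.
D = 22.49 × (0.7232 − 0.5902) + 4.29 × 0.5902 = 2.991 + 2.532 = 5.523 mg/L.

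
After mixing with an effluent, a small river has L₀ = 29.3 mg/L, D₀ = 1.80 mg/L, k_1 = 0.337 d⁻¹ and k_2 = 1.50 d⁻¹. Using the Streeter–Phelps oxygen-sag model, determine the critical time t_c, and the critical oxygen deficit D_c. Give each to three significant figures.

t_c ≈ 1.08 d; D_c ≈ 4.58 mg/L

With k_2/k_1 = 4.451 and 1 − D₀(k_2−k_1)/(k_1 L₀) = 0.7880,
t_c = ln(4.451 × 0.7880) / (1.50 − 0.337) = ln(3.507) / 1.163 = 1.255/1.163 = 1.079 d.
D_c = (k_1/k_2) L₀ e^(−k_1 t_c) = (0.337/1.50) × 29.3 × e^(−0.337×1.079) = 0.2247 × 29.3 × 0.6952 = 4.576 mg/L.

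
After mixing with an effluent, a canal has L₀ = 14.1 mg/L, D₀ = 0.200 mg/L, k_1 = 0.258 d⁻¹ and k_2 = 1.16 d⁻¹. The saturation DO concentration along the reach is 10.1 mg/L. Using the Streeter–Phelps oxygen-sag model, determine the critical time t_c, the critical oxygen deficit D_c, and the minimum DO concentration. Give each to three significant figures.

t_c ≈ 1.61 d; D_c ≈ 2.07 mg/L; min DO ≈ 8.03 mg/L

With k_2/k_1 = 4.496 and 1 − D₀(k_2−k_1)/(k_1 L₀) = 0.9504,
t_c = ln(4.496 × 0.9504) / (1.16 − 0.258) = ln(4.273) / 0.9020 = 1.452/0.9020 = 1.610 d.
D_c = (k_1/k_2) L₀ e^(−k_1 t_c) = (0.258/1.16) × 14.1 × e^(−0.258×1.610) = 0.2224 × 14.1 × 0.6601 = 2.070 mg/L.
Minimum DO = C_s − D_c = 10.1 − 2.070 = 8.030 mg/L.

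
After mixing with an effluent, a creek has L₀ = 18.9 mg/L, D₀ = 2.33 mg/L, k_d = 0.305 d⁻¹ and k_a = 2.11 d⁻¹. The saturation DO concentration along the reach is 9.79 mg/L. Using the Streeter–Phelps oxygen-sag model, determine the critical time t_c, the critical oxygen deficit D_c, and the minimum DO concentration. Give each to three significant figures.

t_c ≈ 0.347 d; D_c ≈ 2.46 mg/L; min DO ≈ 7.33 mg/L

t_c = [1/(k_a−k_d)] ln[(k_a/k_d)(1 − D₀(k_a−k_d)/(k_d L₀))]
= [1/(2.11−0.305)] ln[(2.11/0.305)(1 − 2.33×1.805/(0.305×18.9))]
= (1/1.805) ln[6.918 × 0.2704] = 0.5540 × ln(1.871) = 0.5540 × 0.6264 = 0.3470 d.
D_c = (k_d/k_a) L₀ e^(−k_d t_c) = (0.305/2.11) × 18.9 × e^(−0.305×0.3470) = 0.1445 × 18.9 × 0.8996 = 2.458 mg/L.
Minimum DO = C_s − D_c = 9.79 − 2.458 = 7.332 mg/L.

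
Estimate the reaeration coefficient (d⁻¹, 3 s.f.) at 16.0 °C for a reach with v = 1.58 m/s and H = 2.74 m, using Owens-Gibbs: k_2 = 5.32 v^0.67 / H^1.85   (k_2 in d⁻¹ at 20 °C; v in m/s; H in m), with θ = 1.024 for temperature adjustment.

k_2(20) = 5.32 × 1.58^0.67 / 2.74^1.85 = 5.32 × 1.359 / 6.454 = 1.120 d⁻¹.
k_2(16.0) = 1.120 × 1.024^(16.0−20) = 1.120 × 0.9095 = 1.019 d⁻¹.

k_2 ≈ 1.02 d⁻¹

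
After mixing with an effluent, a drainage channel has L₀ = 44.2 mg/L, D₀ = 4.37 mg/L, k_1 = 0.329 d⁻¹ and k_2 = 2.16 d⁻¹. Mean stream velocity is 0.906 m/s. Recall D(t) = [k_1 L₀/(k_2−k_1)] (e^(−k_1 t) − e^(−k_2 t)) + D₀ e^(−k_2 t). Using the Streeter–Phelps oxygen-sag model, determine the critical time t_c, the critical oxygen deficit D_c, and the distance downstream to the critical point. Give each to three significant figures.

t_c ≈ 0.591 d; D_c ≈ 5.54 mg/L; x_c ≈ 46.3 km

With k_2/k_1 = 6.565 and 1 − D₀(k_2−k_1)/(k_1 L₀) = 0.4498,
t_c = ln(6.565 × 0.4498) / (2.16 − 0.329) = ln(2.953) / 1.831 = 1.083/1.831 = 0.5914 d.
L(t_c) = L₀ e^(−k_1 t_c) = 44.2 × 0.8232 = 36.39 mg/L, and at the critical point k_2 D_c = k_1 L, so D_c = (0.329/2.16) × 36.39 = 5.542 mg/L.
x_c = v t_c = 0.906 m/s × 0.5914 d × 86400 s/d = 46290 m ≈ 46.3 km.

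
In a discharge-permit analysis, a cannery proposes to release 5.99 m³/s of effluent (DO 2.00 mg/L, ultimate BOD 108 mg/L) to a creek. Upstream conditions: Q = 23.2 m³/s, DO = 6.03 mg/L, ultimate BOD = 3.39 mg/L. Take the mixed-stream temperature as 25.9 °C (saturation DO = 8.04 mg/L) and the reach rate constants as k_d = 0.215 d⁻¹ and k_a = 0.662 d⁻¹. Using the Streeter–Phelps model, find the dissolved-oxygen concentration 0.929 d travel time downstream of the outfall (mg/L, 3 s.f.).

DO ≈ 3.18 mg/L

Mixed DO = (23.2×6.03 + 5.99×2.00)/(23.2+5.99) = 151.9/29.19 = 5.203 mg/L.
Mixed L₀ = (23.2×3.39 + 5.99×108)/(29.19) = 725.6/29.19 = 24.86 mg/L.
Initial deficit D₀ = C_s − DO₀ = 8.04 − 5.203 = 2.837 mg/L.
D(0.929) = [0.215×24.86/(0.662−0.215)](e^(−0.215×0.929) − e^(−0.662×0.929)) + 2.837 e^(−0.662×0.929)
= 11.96 × (0.8189 − 0.5406) + 2.837 × 0.5406 = 4.861 mg/L.
DO = 8.04 − 4.861 = 3.179 mg/L.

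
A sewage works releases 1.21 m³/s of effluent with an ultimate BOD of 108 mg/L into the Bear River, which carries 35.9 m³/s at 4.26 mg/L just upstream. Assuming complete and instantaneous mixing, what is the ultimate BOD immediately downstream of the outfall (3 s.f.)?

7.64 mg/L

Flow-weighted mixing: C = (Q_r C_r + Q_w C_w)/(Q_r + Q_w)
= (35.9×4.26 + 1.21×108)/(35.9 + 1.21) = 283.6/37.11 = 7.643 mg/L.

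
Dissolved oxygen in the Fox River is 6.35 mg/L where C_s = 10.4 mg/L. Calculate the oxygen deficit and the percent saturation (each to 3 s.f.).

D ≈ 4.05 mg/L; 61.1 % saturation

D = C_s − C = 10.4 − 6.35 = 4.05 mg/L.
% saturation = 6.35/10.4 × 100 = 61.1 %.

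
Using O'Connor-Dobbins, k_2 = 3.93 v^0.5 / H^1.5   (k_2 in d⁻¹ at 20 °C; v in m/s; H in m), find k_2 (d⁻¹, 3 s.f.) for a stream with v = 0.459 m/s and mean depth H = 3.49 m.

k_2 = 3.93 × 0.459^0.5 / 3.49^1.5 = 3.93 × 0.6775 / 6.520 = 0.4084 d⁻¹.

k_2 ≈ 0.408 d⁻¹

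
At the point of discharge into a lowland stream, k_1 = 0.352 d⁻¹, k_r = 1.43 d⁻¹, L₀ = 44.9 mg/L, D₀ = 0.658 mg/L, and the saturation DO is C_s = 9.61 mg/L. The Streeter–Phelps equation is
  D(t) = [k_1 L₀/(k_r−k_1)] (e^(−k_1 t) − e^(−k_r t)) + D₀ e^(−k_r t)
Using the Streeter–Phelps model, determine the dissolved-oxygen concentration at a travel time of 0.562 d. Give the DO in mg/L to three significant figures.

DO ≈ 3.85 mg/L

k_1 L₀/(k_r−k_1) = 0.352×44.9/(1.43−0.352) = 15.80/1.078 = 14.66 mg/L.
e^(−k_1 t) = e^(−0.352×0.5620) = 0.8205; e^(−k_r t) = e^(−1.43×0.5620) = 0.4477.
D = 14.66 × (0.8205 − 0.4477) + 0.658 × 0.4477 = 5.466 + 0.2946 = 5.761 mg/L.
DO = C_s − D = 9.61 − 5.761 = 3.849 mg/L.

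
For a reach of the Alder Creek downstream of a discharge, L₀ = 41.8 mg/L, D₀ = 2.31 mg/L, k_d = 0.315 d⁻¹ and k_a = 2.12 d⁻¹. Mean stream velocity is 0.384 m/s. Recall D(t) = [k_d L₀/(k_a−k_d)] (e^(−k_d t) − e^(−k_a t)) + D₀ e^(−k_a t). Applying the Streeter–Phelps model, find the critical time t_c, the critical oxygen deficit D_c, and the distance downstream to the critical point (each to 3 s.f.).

t_c = [1/(k_a−k_d)] ln[(k_a/k_d)(1 − D₀(k_a−k_d)/(k_d L₀))]
= [1/(2.12−0.315)] ln[(2.12/0.315)(1 − 2.31×1.805/(0.315×41.8))]
= (1/1.805) ln[6.730 × 0.6833] = 0.5540 × ln(4.599) = 0.5540 × 1.526 = 0.8453 d.
L(t_c) = L₀ e^(−k_d t_c) = 41.8 × 0.7662 = 32.03 mg/L, and at the critical point k_a D_c = k_d L, so D_c = (0.315/2.12) × 32.03 = 4.759 mg/L.
x_c = v t_c = 0.384 m/s × 0.8453 d × 86400 s/d = 28050 m ≈ 28.0 km.

t_c ≈ 0.845 d; D_c ≈ 4.76 mg/L; x_c ≈ 28.0 km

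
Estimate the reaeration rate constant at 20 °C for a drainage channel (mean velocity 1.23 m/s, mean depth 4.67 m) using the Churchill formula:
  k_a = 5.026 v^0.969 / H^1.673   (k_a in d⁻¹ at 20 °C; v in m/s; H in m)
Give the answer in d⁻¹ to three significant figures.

k_a ≈ 0.466 d⁻¹

k_a = 5.026 × 1.23^0.969 / 4.67^1.673 = 5.026 × 1.222 / 13.18 = 0.4662 d⁻¹.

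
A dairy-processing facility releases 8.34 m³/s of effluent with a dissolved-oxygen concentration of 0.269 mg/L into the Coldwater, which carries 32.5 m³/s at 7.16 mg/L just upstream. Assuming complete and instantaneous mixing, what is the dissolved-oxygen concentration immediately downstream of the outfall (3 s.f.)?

Flow-weighted mixing: C = (Q_r C_r + Q_w C_w)/(Q_r + Q_w)
= (32.5×7.16 + 8.34×0.269)/(32.5 + 8.34) = 234.9/40.84 = 5.753 mg/L.

5.75 mg/L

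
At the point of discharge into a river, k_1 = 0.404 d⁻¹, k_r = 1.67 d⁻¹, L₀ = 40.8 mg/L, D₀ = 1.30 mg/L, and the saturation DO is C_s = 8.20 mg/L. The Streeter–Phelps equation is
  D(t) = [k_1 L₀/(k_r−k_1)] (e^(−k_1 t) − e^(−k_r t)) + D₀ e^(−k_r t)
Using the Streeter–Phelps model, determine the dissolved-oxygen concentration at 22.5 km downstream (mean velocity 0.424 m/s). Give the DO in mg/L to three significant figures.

DO ≈ 2.24 mg/L

Travel time t = x/v = 22.5 km / (0.424 m/s) = 22500 m / 0.424 m/s = 53070 s = 0.6142 d.
k_1 L₀/(k_r−k_1) = 0.404×40.8/(1.67−0.404) = 16.48/1.266 = 13.02 mg/L.
e^(−k_1 t) = e^(−0.404×0.6142) = 0.7803; e^(−k_r t) = e^(−1.67×0.6142) = 0.3585.
D = 13.02 × (0.7803 − 0.3585) + 1.30 × 0.3585 = 5.491 + 0.4661 = 5.957 mg/L.
DO = C_s − D = 8.20 − 5.957 = 2.243 mg/L.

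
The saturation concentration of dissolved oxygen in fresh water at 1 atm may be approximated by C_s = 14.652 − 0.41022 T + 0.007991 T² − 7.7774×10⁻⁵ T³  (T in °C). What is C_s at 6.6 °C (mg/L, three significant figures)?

C_s = 14.652 − 0.41022×6.6 + 0.007991×6.6² − 7.7774×10⁻⁵×6.6³ = 12.27 mg/L.

C_s ≈ 12.3 mg/L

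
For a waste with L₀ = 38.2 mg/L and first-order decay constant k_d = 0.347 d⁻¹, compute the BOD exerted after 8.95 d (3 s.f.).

y_t = L₀(1 − e^(−k_d t)) = 38.2 × (1 − e^(−0.347×8.95))
= 38.2 × (1 − 0.04480) = 38.2 × 0.9552 = 36.49 mg/L.

y ≈ 36.5 mg/L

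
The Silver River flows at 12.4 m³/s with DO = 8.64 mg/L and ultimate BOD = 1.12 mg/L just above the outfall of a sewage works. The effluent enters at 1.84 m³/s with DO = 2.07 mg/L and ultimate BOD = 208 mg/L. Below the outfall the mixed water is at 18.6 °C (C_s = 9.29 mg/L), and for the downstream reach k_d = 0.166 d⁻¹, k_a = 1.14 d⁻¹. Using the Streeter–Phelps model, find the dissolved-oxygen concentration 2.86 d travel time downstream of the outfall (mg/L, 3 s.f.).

Mixed DO = (12.4×8.64 + 1.84×2.07)/(12.4+1.84) = 110.9/14.24 = 7.791 mg/L.
Mixed L₀ = (12.4×1.12 + 1.84×208)/(14.24) = 396.6/14.24 = 27.85 mg/L.
Initial deficit D₀ = C_s − DO₀ = 9.29 − 7.791 = 1.499 mg/L.
D(2.86) = [0.166×27.85/(1.14−0.166)](e^(−0.166×2.86) − e^(−1.14×2.86)) + 1.499 e^(−1.14×2.86)
= 4.747 × (0.6220 − 0.03837) + 1.499 × 0.03837 = 2.828 mg/L.
DO = 9.29 − 2.828 = 6.462 mg/L.

DO ≈ 6.46 mg/L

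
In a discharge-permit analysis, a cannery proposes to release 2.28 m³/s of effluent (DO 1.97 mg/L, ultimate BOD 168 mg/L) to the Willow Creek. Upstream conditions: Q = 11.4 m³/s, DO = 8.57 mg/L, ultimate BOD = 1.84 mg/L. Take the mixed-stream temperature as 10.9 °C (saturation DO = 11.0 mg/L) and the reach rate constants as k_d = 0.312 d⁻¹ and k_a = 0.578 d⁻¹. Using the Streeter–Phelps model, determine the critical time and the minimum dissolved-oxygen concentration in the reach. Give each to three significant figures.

Mixed DO = (11.4×8.57 + 2.28×1.97)/(11.4+2.28) = 102.2/13.68 = 7.470 mg/L.
Mixed L₀ = (11.4×1.84 + 2.28×168)/(13.68) = 404.0/13.68 = 29.53 mg/L.
Initial deficit D₀ = C_s − DO₀ = 11.0 − 7.470 = 3.530 mg/L.
t_c = (1/0.2660) ln[(0.578/0.312)(1 − 3.530×0.2660/(0.312×29.53))] = 3.759 × ln(1.664) = 1.914 d.
D_c = (0.312/0.578) × 29.53 × e^(−0.312×1.914) = 0.5398 × 29.53 × 0.5504 = 8.774 mg/L.
Minimum DO = 11.0 − 8.774 = 2.226 mg/L.

t_c ≈ 1.91 d; minimum DO ≈ 2.23 mg/L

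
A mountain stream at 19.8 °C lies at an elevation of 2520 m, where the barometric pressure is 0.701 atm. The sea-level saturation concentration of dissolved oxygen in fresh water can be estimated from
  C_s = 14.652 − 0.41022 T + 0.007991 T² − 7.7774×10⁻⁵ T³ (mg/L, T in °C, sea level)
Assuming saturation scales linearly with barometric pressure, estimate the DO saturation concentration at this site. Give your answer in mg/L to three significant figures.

At sea level: C_s = 14.652 − 0.41022×19.8 + 0.007991×19.8² − 7.7774×10⁻⁵×19.8³ = 9.059 mg/L.
Pressure correction: C_s' = 9.059 × 0.701 = 6.350 mg/L.

C_s ≈ 6.35 mg/L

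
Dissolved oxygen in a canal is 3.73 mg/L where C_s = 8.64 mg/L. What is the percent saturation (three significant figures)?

% saturation = C/C_s × 100 = 3.73/8.64 × 100 = 43.2 %.

43.2 % saturation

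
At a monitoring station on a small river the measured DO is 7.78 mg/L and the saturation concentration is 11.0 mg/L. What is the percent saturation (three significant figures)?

70.7 % saturation

% saturation = C/C_s × 100 = 7.78/11.0 × 100 = 70.7 %.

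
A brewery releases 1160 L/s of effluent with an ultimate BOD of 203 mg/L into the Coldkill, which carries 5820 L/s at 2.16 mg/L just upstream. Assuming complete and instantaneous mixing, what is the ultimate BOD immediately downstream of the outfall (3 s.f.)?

35.5 mg/L

Flow-weighted mixing: C = (Q_r C_r + Q_w C_w)/(Q_r + Q_w)
= (5820×2.16 + 1160×203)/(5820 + 1160) = 248100/6980 = 35.54 mg/L.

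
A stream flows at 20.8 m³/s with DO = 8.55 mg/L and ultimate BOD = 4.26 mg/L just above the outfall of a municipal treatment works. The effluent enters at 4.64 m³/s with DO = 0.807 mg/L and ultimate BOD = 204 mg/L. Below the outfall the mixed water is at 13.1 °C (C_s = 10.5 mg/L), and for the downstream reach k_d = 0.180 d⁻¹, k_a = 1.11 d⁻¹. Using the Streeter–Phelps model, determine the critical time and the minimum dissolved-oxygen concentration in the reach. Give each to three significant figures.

t_c ≈ 1.36 d; minimum DO ≈ 5.33 mg/L

Mixed DO = (20.8×8.55 + 4.64×0.807)/(20.8+4.64) = 181.6/25.44 = 7.138 mg/L.
Mixed L₀ = (20.8×4.26 + 4.64×204)/(25.44) = 1035/25.44 = 40.69 mg/L.
Initial deficit D₀ = C_s − DO₀ = 10.5 − 7.138 = 3.362 mg/L.
t_c = (1/0.9300) ln[(1.11/0.180)(1 − 3.362×0.9300/(0.180×40.69))] = 1.075 × ln(3.534) = 1.357 d.
D_c = (0.180/1.11) × 40.69 × e^(−0.180×1.357) = 0.1622 × 40.69 × 0.7832 = 5.168 mg/L.
Minimum DO = 10.5 − 5.168 = 5.332 mg/L.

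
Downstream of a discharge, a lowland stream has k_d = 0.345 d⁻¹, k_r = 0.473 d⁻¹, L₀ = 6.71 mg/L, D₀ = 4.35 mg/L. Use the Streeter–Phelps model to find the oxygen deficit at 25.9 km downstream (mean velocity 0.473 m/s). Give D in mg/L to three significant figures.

D ≈ 4.36 mg/L

Travel time t = x/v = 25.9 km / (0.473 m/s) = 25900 m / 0.473 m/s = 54760 s = 0.6338 d.
k_d L₀/(k_r−k_d) = 0.345×6.71/(0.473−0.345) = 2.315/0.1280 = 18.09 mg/L.
e^(−k_d t) = e^(−0.345×0.6338) = 0.8036; e^(−k_r t) = e^(−0.473×0.6338) = 0.7410.
D = 18.09 × (0.8036 − 0.7410) + 4.35 × 0.7410 = 1.132 + 3.223 = 4.356 mg/L.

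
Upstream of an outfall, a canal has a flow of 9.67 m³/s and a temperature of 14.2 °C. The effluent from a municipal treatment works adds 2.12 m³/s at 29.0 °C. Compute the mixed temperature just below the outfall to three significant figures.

16.9 °C

Flow-weighted mixing: C = (Q_r C_r + Q_w C_w)/(Q_r + Q_w)
= (9.67×14.2 + 2.12×29.0)/(9.67 + 2.12) = 198.8/11.79 = 16.86 °C.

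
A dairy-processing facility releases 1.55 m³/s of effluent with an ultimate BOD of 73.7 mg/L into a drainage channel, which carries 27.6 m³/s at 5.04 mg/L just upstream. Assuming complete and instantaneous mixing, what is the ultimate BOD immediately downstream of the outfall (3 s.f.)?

8.69 mg/L

Flow-weighted mixing: C = (Q_r C_r + Q_w C_w)/(Q_r + Q_w)
= (27.6×5.04 + 1.55×73.7)/(27.6 + 1.55) = 253.3/29.15 = 8.691 mg/L.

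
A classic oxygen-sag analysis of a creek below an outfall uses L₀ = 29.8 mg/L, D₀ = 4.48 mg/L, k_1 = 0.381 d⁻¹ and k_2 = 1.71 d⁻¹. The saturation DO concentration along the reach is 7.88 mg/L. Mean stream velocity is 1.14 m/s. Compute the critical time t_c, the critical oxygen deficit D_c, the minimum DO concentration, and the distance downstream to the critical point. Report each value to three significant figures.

t_c ≈ 0.571 d; D_c ≈ 5.34 mg/L; min DO ≈ 2.54 mg/L; x_c ≈ 56.2 km

t_c = [1/(k_2−k_1)] ln[(k_2/k_1)(1 − D₀(k_2−k_1)/(k_1 L₀))]
= [1/(1.71−0.381)] ln[(1.71/0.381)(1 − 4.48×1.329/(0.381×29.8))]
= (1/1.329) ln[4.488 × 0.4756] = 0.7524 × ln(2.135) = 0.7524 × 0.7583 = 0.5706 d.
L(t_c) = L₀ e^(−k_1 t_c) = 29.8 × 0.8046 = 23.98 mg/L, and at the critical point k_2 D_c = k_1 L, so D_c = (0.381/1.71) × 23.98 = 5.342 mg/L.
Minimum DO = C_s − D_c = 7.88 − 5.342 = 2.538 mg/L.
x_c = v t_c = 1.14 m/s × 0.5706 d × 86400 s/d = 56200 m ≈ 56.2 km.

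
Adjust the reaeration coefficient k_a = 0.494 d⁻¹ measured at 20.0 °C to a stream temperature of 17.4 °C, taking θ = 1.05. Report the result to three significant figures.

k_a ≈ 0.435 d⁻¹

k_a(T₂) = k_a(T₁) · θ^(T₂−T₁) = 0.494 × 1.05^(17.4−20.0)
= 0.494 × 1.05^-2.60 = 0.494 × 0.8809 = 0.4351 d⁻¹.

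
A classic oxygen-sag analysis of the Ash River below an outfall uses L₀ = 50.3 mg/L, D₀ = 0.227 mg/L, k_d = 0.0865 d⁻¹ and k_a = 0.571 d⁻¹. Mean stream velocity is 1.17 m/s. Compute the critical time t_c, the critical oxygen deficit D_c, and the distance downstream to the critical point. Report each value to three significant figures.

t_c ≈ 3.84 d; D_c ≈ 5.47 mg/L; x_c ≈ 388 km

At the critical point dD/dt = 0, so k_d L₀ e^(−k_d t) = k_a D. Substituting D(t) from the Streeter–Phelps equation and solving for t gives
t_c = ln[(k_a/k_d)(1 − D₀(k_a−k_d)/(k_d L₀))] / (k_a−k_d).
Here k_a−k_d = 0.4845 d⁻¹ and 1 − D₀(k_a−k_d)/(k_d L₀) = 1 − 0.227×0.4845/(0.0865×50.3) = 0.9747, so
t_c = ln(6.601 × 0.9747) / 0.4845 = 1.862 / 0.4845 = 3.842 d.
L(t_c) = L₀ e^(−k_d t_c) = 50.3 × 0.7172 = 36.08 mg/L, and at the critical point k_a D_c = k_d L, so D_c = (0.0865/0.571) × 36.08 = 5.465 mg/L.
x_c = v t_c = 1.17 m/s × 3.842 d × 86400 s/d = 388400 m ≈ 388 km.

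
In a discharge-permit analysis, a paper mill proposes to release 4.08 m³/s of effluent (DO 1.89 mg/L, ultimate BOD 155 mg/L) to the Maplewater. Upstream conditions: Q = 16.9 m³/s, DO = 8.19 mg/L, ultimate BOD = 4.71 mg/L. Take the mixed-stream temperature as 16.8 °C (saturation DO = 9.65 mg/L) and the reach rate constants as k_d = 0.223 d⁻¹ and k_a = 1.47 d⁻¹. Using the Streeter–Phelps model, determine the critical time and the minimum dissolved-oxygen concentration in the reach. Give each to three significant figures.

t_c ≈ 1.04 d; minimum DO ≈ 5.57 mg/L

Mixed DO = (16.9×8.19 + 4.08×1.89)/(16.9+4.08) = 146.1/20.98 = 6.965 mg/L.
Mixed L₀ = (16.9×4.71 + 4.08×155)/(20.98) = 712.0/20.98 = 33.94 mg/L.
Initial deficit D₀ = C_s − DO₀ = 9.65 − 6.965 = 2.685 mg/L.
t_c = (1/1.247) ln[(1.47/0.223)(1 − 2.685×1.247/(0.223×33.94))] = 0.8019 × ln(3.675) = 1.044 d.
D_c = (0.223/1.47) × 33.94 × e^(−0.223×1.044) = 0.1517 × 33.94 × 0.7923 = 4.079 mg/L.
Minimum DO = 9.65 − 4.079 = 5.571 mg/L.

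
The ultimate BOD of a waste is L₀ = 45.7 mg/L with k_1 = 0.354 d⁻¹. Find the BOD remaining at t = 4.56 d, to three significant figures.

L ≈ 9.10 mg/L

L_t = L₀ e^(−k_1 t) = 45.7 × e^(−0.354×4.56) = 45.7 × 0.1990 = 9.096 mg/L.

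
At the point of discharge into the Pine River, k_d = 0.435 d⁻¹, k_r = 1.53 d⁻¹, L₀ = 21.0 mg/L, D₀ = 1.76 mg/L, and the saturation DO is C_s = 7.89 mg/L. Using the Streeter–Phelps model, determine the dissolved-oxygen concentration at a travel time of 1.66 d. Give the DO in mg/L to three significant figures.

DO ≈ 4.36 mg/L

k_d L₀/(k_r−k_d) = 0.435×21.0/(1.53−0.435) = 9.135/1.095 = 8.342 mg/L.
e^(−k_d t) = e^(−0.435×1.660) = 0.4857; e^(−k_r t) = e^(−1.53×1.660) = 0.07888.
D = 8.342 × (0.4857 − 0.07888) + 1.76 × 0.07888 = 3.394 + 0.1388 = 3.533 mg/L.
DO = C_s − D = 7.89 − 3.533 = 4.357 mg/L.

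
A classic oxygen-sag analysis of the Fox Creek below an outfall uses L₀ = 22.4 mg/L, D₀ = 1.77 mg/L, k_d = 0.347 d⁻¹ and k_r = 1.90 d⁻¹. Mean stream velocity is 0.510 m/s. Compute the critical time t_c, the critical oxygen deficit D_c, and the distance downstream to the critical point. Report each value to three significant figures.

t_c ≈ 0.814 d; D_c ≈ 3.08 mg/L; x_c ≈ 35.9 km

With k_r/k_d = 5.476 and 1 − D₀(k_r−k_d)/(k_d L₀) = 0.6464,
t_c = ln(5.476 × 0.6464) / (1.90 − 0.347) = ln(3.539) / 1.553 = 1.264/1.553 = 0.8138 d.
L(t_c) = L₀ e^(−k_d t_c) = 22.4 × 0.7540 = 16.89 mg/L, and at the critical point k_r D_c = k_d L, so D_c = (0.347/1.90) × 16.89 = 3.084 mg/L.
x_c = v t_c = 0.510 m/s × 0.8138 d × 86400 s/d = 35860 m ≈ 35.9 km.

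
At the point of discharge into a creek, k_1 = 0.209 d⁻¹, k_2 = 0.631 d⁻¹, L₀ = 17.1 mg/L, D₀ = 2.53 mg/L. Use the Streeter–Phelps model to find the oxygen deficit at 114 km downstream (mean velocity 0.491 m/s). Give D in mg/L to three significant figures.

D ≈ 3.74 mg/L

Travel time t = x/v = 114 km / (0.491 m/s) = 114000 m / 0.491 m/s = 232200 s = 2.687 d.
k_1 L₀/(k_2−k_1) = 0.209×17.1/(0.631−0.209) = 3.574/0.4220 = 8.469 mg/L.
e^(−k_1 t) = e^(−0.209×2.687) = 0.5703; e^(−k_2 t) = e^(−0.631×2.687) = 0.1835.
D = 8.469 × (0.5703 − 0.1835) + 2.53 × 0.1835 = 3.276 + 0.4642 = 3.740 mg/L.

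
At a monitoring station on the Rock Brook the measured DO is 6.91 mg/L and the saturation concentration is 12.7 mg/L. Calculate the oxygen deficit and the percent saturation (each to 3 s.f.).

D ≈ 5.79 mg/L; 54.4 % saturation

D = C_s − C = 12.7 − 6.91 = 5.79 mg/L.
% saturation = 6.91/12.7 × 100 = 54.4 %.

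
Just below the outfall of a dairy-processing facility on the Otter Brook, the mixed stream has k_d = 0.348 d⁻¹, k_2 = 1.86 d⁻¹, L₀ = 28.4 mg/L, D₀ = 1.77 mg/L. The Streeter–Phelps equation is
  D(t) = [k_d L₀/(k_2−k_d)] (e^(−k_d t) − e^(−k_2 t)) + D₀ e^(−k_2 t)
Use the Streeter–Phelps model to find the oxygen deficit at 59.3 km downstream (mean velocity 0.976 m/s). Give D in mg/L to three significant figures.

Travel time t = x/v = 59.3 km / (0.976 m/s) = 59300 m / 0.976 m/s = 60760 s = 0.7032 d.
k_d L₀/(k_2−k_d) = 0.348×28.4/(1.86−0.348) = 9.883/1.512 = 6.537 mg/L.
e^(−k_d t) = e^(−0.348×0.7032) = 0.7829; e^(−k_2 t) = e^(−1.86×0.7032) = 0.2704.
D = 6.537 × (0.7829 − 0.2704) + 1.77 × 0.2704 = 3.350 + 0.4785 = 3.829 mg/L.

D ≈ 3.83 mg/L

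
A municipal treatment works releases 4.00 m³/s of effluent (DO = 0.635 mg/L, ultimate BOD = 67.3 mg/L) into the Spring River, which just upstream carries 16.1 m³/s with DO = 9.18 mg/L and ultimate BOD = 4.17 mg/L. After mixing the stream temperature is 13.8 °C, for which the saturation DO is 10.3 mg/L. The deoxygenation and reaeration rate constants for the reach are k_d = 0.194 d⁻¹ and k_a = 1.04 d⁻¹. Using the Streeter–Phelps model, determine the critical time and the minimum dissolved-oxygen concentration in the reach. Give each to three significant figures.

t_c ≈ 0.415 d; minimum DO ≈ 7.42 mg/L

Mixed DO = (16.1×9.18 + 4.00×0.635)/(16.1+4.00) = 150.3/20.10 = 7.480 mg/L.
Mixed L₀ = (16.1×4.17 + 4.00×67.3)/(20.10) = 336.3/20.10 = 16.73 mg/L.
Initial deficit D₀ = C_s − DO₀ = 10.3 − 7.480 = 2.820 mg/L.
t_c = (1/0.8460) ln[(1.04/0.194)(1 − 2.820×0.8460/(0.194×16.73))] = 1.182 × ln(1.420) = 0.4148 d.
D_c = (0.194/1.04) × 16.73 × e^(−0.194×0.4148) = 0.1865 × 16.73 × 0.9227 = 2.880 mg/L.
Minimum DO = 10.3 − 2.880 = 7.420 mg/L.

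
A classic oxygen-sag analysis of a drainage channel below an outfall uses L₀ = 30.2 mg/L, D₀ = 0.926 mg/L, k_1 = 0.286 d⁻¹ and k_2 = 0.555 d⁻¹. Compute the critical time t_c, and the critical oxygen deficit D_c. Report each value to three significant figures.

t_c ≈ 2.36 d; D_c ≈ 7.93 mg/L

At the critical point dD/dt = 0, so k_1 L₀ e^(−k_1 t) = k_2 D. Substituting D(t) from the Streeter–Phelps equation and solving for t gives
t_c = ln[(k_2/k_1)(1 − D₀(k_2−k_1)/(k_1 L₀))] / (k_2−k_1).
Here k_2−k_1 = 0.2690 d⁻¹ and 1 − D₀(k_2−k_1)/(k_1 L₀) = 1 − 0.926×0.2690/(0.286×30.2) = 0.9712, so
t_c = ln(1.941 × 0.9712) / 0.2690 = 0.6337 / 0.2690 = 2.356 d.
L(t_c) = L₀ e^(−k_1 t_c) = 30.2 × 0.5098 = 15.40 mg/L, and at the critical point k_2 D_c = k_1 L, so D_c = (0.286/0.555) × 15.40 = 7.934 mg/L.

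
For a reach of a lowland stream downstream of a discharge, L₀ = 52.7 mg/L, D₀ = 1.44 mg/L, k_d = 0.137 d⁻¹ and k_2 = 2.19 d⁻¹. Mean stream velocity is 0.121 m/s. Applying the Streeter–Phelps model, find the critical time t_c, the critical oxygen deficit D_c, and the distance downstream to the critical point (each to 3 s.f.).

t_c = [1/(k_2−k_d)] ln[(k_2/k_d)(1 − D₀(k_2−k_d)/(k_d L₀))]
= [1/(2.19−0.137)] ln[(2.19/0.137)(1 − 1.44×2.053/(0.137×52.7))]
= (1/2.053) ln[15.99 × 0.5905] = 0.4871 × ln(9.440) = 0.4871 × 2.245 = 1.093 d.
L(t_c) = L₀ e^(−k_d t_c) = 52.7 × 0.8609 = 45.37 mg/L, and at the critical point k_2 D_c = k_d L, so D_c = (0.137/2.19) × 45.37 = 2.838 mg/L.
x_c = v t_c = 0.121 m/s × 1.093 d × 86400 s/d = 11430 m ≈ 11.4 km.

t_c ≈ 1.09 d; D_c ≈ 2.84 mg/L; x_c ≈ 11.4 km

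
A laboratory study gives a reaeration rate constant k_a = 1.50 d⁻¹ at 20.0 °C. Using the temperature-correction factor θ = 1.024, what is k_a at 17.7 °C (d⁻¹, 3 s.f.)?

k_a(T₂) = k_a(T₁) · θ^(T₂−T₁) = 1.50 × 1.024^(17.7−20.0)
= 1.50 × 1.024^-2.30 = 1.50 × 0.9469 = 1.420 d⁻¹.

k_a ≈ 1.42 d⁻¹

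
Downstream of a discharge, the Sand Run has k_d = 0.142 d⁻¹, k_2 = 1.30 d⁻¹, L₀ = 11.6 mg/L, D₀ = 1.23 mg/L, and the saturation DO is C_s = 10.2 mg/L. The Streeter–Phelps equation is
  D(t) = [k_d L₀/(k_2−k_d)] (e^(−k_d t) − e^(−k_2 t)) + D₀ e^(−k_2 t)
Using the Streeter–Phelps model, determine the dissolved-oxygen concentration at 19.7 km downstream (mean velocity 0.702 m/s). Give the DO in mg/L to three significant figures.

Travel time t = x/v = 19.7 km / (0.702 m/s) = 19700 m / 0.702 m/s = 28060 s = 0.3248 d.
k_d L₀/(k_2−k_d) = 0.142×11.6/(1.30−0.142) = 1.647/1.158 = 1.422 mg/L.
e^(−k_d t) = e^(−0.142×0.3248) = 0.9549; e^(−k_2 t) = e^(−1.30×0.3248) = 0.6556.
D = 1.422 × (0.9549 − 0.6556) + 1.23 × 0.6556 = 0.4258 + 0.8064 = 1.232 mg/L.
DO = C_s − D = 10.2 − 1.232 = 8.968 mg/L.

DO ≈ 8.97 mg/L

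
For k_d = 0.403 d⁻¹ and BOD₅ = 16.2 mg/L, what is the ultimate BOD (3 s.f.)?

L₀ ≈ 18.7 mg/L

BOD₅ = L₀(1 − e^(−5k_d)) ⇒ L₀ = BOD₅ / (1 − e^(−5×0.403))
= 16.2 / (1 − 0.1333) = 16.2 / 0.8667 = 18.69 mg/L.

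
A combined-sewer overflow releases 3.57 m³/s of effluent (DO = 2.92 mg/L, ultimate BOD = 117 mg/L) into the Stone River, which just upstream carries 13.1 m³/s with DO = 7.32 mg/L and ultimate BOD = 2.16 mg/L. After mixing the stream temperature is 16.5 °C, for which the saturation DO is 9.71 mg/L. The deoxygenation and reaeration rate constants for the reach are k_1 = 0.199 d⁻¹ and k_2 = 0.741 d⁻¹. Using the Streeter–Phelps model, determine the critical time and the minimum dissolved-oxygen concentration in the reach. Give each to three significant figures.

Mixed DO = (13.1×7.32 + 3.57×2.92)/(13.1+3.57) = 106.3/16.67 = 6.378 mg/L.
Mixed L₀ = (13.1×2.16 + 3.57×117)/(16.67) = 446.0/16.67 = 26.75 mg/L.
Initial deficit D₀ = C_s − DO₀ = 9.71 − 6.378 = 3.332 mg/L.
t_c = (1/0.5420) ln[(0.741/0.199)(1 − 3.332×0.5420/(0.199×26.75))] = 1.845 × ln(2.460) = 1.661 d.
D_c = (0.199/0.741) × 26.75 × e^(−0.199×1.661) = 0.2686 × 26.75 × 0.7185 = 5.162 mg/L.
Minimum DO = 9.71 − 5.162 = 4.548 mg/L.

t_c ≈ 1.66 d; minimum DO ≈ 4.55 mg/L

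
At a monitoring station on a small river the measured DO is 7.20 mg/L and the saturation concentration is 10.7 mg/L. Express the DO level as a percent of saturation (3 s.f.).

67.3 % saturation

% saturation = C/C_s × 100 = 7.20/10.7 × 100 = 67.3 %.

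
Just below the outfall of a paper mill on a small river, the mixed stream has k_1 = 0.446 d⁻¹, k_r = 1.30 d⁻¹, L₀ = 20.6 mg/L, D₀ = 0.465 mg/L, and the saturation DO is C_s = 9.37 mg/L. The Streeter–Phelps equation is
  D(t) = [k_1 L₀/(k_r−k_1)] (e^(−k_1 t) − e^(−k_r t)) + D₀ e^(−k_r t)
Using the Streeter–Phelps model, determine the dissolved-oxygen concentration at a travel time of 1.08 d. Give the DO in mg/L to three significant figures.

DO ≈ 5.25 mg/L

k_1 L₀/(k_r−k_1) = 0.446×20.6/(1.30−0.446) = 9.188/0.8540 = 10.76 mg/L.
e^(−k_1 t) = e^(−0.446×1.080) = 0.6177; e^(−k_r t) = e^(−1.30×1.080) = 0.2456.
D = 10.76 × (0.6177 − 0.2456) + 0.465 × 0.2456 = 4.004 + 0.1142 = 4.118 mg/L.
DO = C_s − D = 9.37 − 4.118 = 5.252 mg/L.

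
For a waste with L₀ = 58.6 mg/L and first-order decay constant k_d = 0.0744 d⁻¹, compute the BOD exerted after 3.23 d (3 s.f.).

y ≈ 12.5 mg/L

y_t = L₀(1 − e^(−k_d t)) = 58.6 × (1 − e^(−0.0744×3.23))
= 58.6 × (1 − 0.7864) = 58.6 × 0.2136 = 12.52 mg/L.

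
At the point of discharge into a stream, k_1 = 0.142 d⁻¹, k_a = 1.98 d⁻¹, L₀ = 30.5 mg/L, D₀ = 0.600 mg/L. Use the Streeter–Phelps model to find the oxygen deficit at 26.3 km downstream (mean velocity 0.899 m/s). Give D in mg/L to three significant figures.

D ≈ 1.35 mg/L

Travel time t = x/v = 26.3 km / (0.899 m/s) = 26300 m / 0.899 m/s = 29250 s = 0.3386 d.
k_1 L₀/(k_a−k_1) = 0.142×30.5/(1.98−0.142) = 4.331/1.838 = 2.356 mg/L.
e^(−k_1 t) = e^(−0.142×0.3386) = 0.9531; e^(−k_a t) = e^(−1.98×0.3386) = 0.5115.
D = 2.356 × (0.9531 − 0.5115) + 0.600 × 0.5115 = 1.040 + 0.3069 = 1.347 mg/L.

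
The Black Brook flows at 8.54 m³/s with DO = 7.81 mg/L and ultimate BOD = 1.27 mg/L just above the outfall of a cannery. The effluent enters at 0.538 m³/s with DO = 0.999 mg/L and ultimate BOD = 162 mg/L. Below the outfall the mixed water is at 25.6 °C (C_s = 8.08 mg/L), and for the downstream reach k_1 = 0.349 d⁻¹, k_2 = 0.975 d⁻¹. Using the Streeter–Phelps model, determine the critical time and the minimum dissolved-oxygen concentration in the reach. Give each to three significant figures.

Mixed DO = (8.54×7.81 + 0.538×0.999)/(8.54+0.538) = 67.23/9.078 = 7.406 mg/L.
Mixed L₀ = (8.54×1.27 + 0.538×162)/(9.078) = 98.00/9.078 = 10.80 mg/L.
Initial deficit D₀ = C_s − DO₀ = 8.08 − 7.406 = 0.6736 mg/L.
t_c = (1/0.6260) ln[(0.975/0.349)(1 − 0.6736×0.6260/(0.349×10.80))] = 1.597 × ln(2.481) = 1.452 d.
D_c = (0.349/0.975) × 10.80 × e^(−0.349×1.452) = 0.3579 × 10.80 × 0.6025 = 2.328 mg/L.
Minimum DO = 8.08 − 2.328 = 5.752 mg/L.

t_c ≈ 1.45 d; minimum DO ≈ 5.75 mg/L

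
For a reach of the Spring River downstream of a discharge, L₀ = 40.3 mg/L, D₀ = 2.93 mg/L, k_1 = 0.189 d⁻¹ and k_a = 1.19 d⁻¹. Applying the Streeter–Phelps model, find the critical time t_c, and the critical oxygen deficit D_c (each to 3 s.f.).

With k_a/k_1 = 6.296 and 1 − D₀(k_a−k_1)/(k_1 L₀) = 0.6149,
t_c = ln(6.296 × 0.6149) / (1.19 − 0.189) = ln(3.872) / 1.001 = 1.354/1.001 = 1.352 d.
L(t_c) = L₀ e^(−k_1 t_c) = 40.3 × 0.7745 = 31.21 mg/L, and at the critical point k_a D_c = k_1 L, so D_c = (0.189/1.19) × 31.21 = 4.957 mg/L.

t_c ≈ 1.35 d; D_c ≈ 4.96 mg/L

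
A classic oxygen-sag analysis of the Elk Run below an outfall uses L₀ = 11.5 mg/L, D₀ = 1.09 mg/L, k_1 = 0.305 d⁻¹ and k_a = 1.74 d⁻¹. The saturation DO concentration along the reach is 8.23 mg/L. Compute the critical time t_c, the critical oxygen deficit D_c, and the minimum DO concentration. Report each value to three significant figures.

With k_a/k_1 = 5.705 and 1 − D₀(k_a−k_1)/(k_1 L₀) = 0.5541,
t_c = ln(5.705 × 0.5541) / (1.74 − 0.305) = ln(3.161) / 1.435 = 1.151/1.435 = 0.8020 d.
L(t_c) = L₀ e^(−k_1 t_c) = 11.5 × 0.7830 = 9.005 mg/L, and at the critical point k_a D_c = k_1 L, so D_c = (0.305/1.74) × 9.005 = 1.578 mg/L.
Minimum DO = C_s − D_c = 8.23 − 1.578 = 6.652 mg/L.

t_c ≈ 0.802 d; D_c ≈ 1.58 mg/L; min DO ≈ 6.65 mg/L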